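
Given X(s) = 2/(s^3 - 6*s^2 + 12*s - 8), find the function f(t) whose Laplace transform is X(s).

Rewrite the denominator: s^3 - 6*s^2 + 12*s - 8 = (s - 2)^3.
The form in (s - 2) signals a first-shifting-theorem factor e^(2t).
Since L{t^2} = 2!/s^3 = 2/s^3, the inverse is t^2*e^(2*t).

f(t) = t^2*exp(2*t)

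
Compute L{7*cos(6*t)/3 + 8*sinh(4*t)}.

7*s/(3*(s^2 + 36)) + 32/(s^2 - 16)

By linearity of the Laplace transform, transform each term separately.
(8)·[L{sinh(4t)} = 4/(s^2 - 16)]; (7/3)·[L{cos(6t)} = s/(s^2 + 36)].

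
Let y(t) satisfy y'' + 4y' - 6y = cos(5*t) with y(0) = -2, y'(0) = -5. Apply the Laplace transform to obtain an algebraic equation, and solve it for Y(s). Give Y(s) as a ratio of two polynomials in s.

Take the Laplace transform of both sides.
The derivative rules (L{y''} = s^2 Y - s·y(0) - y'(0) and L{y'} = sY - y(0), with y(0) = -2, y'(0) = -5) turn the left side into (s^2 + 4*s - 6)Y - (-2*s - 13).
The right side is L{cos(5*t)} = s/(s^2 + 25).
So (s^2 + 4*s - 6)Y = s/(s^2 + 25) + (-2*s - 13).
Divide through and combine into a single rational function.

Y(s) = (-2*s^3 - 13*s^2 - 49*s - 325)/(s^4 + 4*s^3 + 19*s^2 + 100*s - 150)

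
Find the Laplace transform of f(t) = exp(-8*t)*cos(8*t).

(s + 8)/((s + 8)^2 + 64)

L{cos(8t)} = s/(s^2 + 64).
By the first shifting theorem, multiplying by e^(-8t) replaces s with s + 8.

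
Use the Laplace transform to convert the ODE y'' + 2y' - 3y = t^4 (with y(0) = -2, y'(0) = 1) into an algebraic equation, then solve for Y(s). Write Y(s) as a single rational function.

Y(s) = (-2*s^6 - 3*s^5 + 24)/(s^7 + 2*s^6 - 3*s^5)

Transform both sides with L{·}.
With L{y''} = s^2 Y - s·y(0) - y'(0) and L{y'} = sY - y(0), with y(0) = -2, y'(0) = 1: the LHS transforms to (s^2 + 2*s - 3)Y - (-2*s - 3).
The right side is L{t^4} = 24/s^5.
So (s^2 + 2*s - 3)Y = 24/s^5 + (-2*s - 3).
Divide through and combine into a single rational function.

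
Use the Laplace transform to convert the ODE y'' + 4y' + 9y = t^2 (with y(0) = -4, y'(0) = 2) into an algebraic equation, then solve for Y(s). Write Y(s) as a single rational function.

Y(s) = (-4*s^4 - 14*s^3 + 2)/(s^5 + 4*s^4 + 9*s^3)

Apply the Laplace transform to the equation.
With L{y''} = s^2 Y - s·y(0) - y'(0) and L{y'} = sY - y(0), with y(0) = -4, y'(0) = 2: the LHS transforms to (s^2 + 4*s + 9)Y - (-4*s - 14).
The right side is L{t^2} = 2/s^3.
So (s^2 + 4*s + 9)Y = 2/s^3 + (-4*s - 14).
Solve for Y(s) and write it as one ratio of polynomials.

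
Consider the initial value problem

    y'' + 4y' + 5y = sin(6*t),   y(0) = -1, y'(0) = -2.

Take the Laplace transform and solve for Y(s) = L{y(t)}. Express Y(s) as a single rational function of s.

Y(s) = (-s^3 - 6*s^2 - 36*s - 210)/(s^4 + 4*s^3 + 41*s^2 + 144*s + 180)

Laplace-transform each side.
Using L{y''} = s^2 Y - s·y(0) - y'(0) and L{y'} = sY - y(0), with y(0) = -1, y'(0) = -2, the left side becomes (s^2 + 4*s + 5)Y - (-s - 6).
The right side is L{sin(6*t)} = 6/(s^2 + 36).
So (s^2 + 4*s + 5)Y = 6/(s^2 + 36) + (-s - 6).
Divide through and combine into a single rational function.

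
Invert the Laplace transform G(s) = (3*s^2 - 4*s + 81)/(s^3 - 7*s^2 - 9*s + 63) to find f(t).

Factor the denominator: s^3 - 7*s^2 - 9*s + 63 = (s - 7)*(s - 3)*(s + 3).
Partial fraction decomposition gives [-4/(s - 3)] + [2/(s + 3)] + [5/(s - 7)].
Invert each term: -4/(s - 3) ↔ -4e^(3t); 2/(s + 3) ↔ 2e^(-3t); 5/(s - 7) ↔ 5e^(7t).

f(t) = 5*exp(7*t) - 4*exp(3*t) + 2*exp(-3*t)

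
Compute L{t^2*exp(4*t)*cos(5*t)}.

L{cos(5t)} = s/(s^2 + 25).
Multiplying by e^(4t) shifts s → s - 4, so L{exp(4*t)*cos(5*t)} = (s - 4)/((s - 4)^2 + 25).
Then apply L{t^2·g(t)} = (-1)^2 d^2/ds^2[G(s)] with G(s) = (s - 4)/((s - 4)^2 + 25):
differentiating 2 times and applying the sign gives 2*(s - 4)*(s^2 - 8*s - 59)/(s^2 - 8*s + 41)^3.

2*(s - 4)*(s^2 - 8*s - 59)/(s^2 - 8*s + 41)^3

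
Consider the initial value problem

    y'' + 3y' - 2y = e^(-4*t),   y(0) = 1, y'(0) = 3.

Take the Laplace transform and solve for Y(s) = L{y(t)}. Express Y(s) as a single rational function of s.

Y(s) = (s^2 + 10*s + 25)/(s^3 + 7*s^2 + 10*s - 8)

Transform both sides with L{·}.
With L{y''} = s^2 Y - s·y(0) - y'(0) and L{y'} = sY - y(0), with y(0) = 1, y'(0) = 3: the LHS transforms to (s^2 + 3*s - 2)Y - (s + 6).
The right side is L{e^(-4*t)} = 1/(s + 4).
So (s^2 + 3*s - 2)Y = 1/(s + 4) + (s + 6).
Divide through and combine into a single rational function.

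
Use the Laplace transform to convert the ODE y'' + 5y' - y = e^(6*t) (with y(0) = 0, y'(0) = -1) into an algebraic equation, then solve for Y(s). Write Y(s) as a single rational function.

Y(s) = (-s + 7)/(s^3 - s^2 - 31*s + 6)

Laplace-transform each side.
With L{y''} = s^2 Y - s·y(0) - y'(0) and L{y'} = sY - y(0), with y(0) = 0, y'(0) = -1: the LHS transforms to (s^2 + 5*s - 1)Y - (-1).
The right side is L{e^(6*t)} = 1/(s - 6).
So (s^2 + 5*s - 1)Y = 1/(s - 6) + (-1).
Isolate Y and clear denominators.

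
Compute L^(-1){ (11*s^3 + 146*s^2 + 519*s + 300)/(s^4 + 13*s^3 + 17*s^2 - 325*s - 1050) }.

6*exp(5*t) + exp(-5*t) + 6*exp(-6*t) - 2*exp(-7*t)

Factor the denominator: s^4 + 13*s^3 + 17*s^2 - 325*s - 1050 = (s - 5)*(s + 5)*(s + 6)*(s + 7).
Partial fraction decomposition gives [6/(s + 6)] + [6/(s - 5)] + [-2/(s + 7)] + [1/(s + 5)].
Invert each term: 6/(s + 6) ↔ 6e^(-6t); 6/(s - 5) ↔ 6e^(5t); -2/(s + 7) ↔ -2e^(-7t); 1/(s + 5) ↔ e^(-5t).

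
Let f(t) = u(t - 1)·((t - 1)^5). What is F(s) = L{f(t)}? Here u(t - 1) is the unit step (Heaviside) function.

By the second shifting theorem, L{u(t - c)·g(t - c)} = e^(-cs)·G(s) with c = 1 and G(s) = L{g(t)}.
L{t^5} = 5!/s^6 = 120/s^6.

F(s) = 120*exp(-s)/s^6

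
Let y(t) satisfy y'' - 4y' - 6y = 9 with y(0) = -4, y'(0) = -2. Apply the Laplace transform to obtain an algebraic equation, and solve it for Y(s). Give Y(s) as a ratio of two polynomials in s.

Y(s) = (-4*s^2 + 14*s + 9)/(s^3 - 4*s^2 - 6*s)

Transform both sides with L{·}.
The derivative rules (L{y''} = s^2 Y - s·y(0) - y'(0) and L{y'} = sY - y(0), with y(0) = -4, y'(0) = -2) turn the left side into (s^2 - 4*s - 6)Y - (-4*s + 14).
The right side is L{9} = 9/s.
So (s^2 - 4*s - 6)Y = 9/s + (-4*s + 14).
Divide through and combine into a single rational function.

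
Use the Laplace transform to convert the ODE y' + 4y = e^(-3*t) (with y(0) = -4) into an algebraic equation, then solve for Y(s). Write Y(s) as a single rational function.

Laplace-transform each side.
The derivative rules (L{y'} = sY - y(0) = sY - (-4)) turn the left side into (s + 4)Y - (-4).
The right side is L{e^(-3*t)} = 1/(s + 3).
So (s + 4)Y = 1/(s + 3) + (-4).
Divide through and combine into a single rational function.

Y(s) = (-4*s - 11)/(s^2 + 7*s + 12)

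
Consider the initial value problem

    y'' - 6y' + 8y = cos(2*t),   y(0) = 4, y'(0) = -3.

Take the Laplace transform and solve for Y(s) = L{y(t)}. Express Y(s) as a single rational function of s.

Apply the Laplace transform to the equation.
Using L{y''} = s^2 Y - s·y(0) - y'(0) and L{y'} = sY - y(0), with y(0) = 4, y'(0) = -3, the left side becomes (s^2 - 6*s + 8)Y - (4*s - 27).
The right side is L{cos(2*t)} = s/(s^2 + 4).
So (s^2 - 6*s + 8)Y = s/(s^2 + 4) + (4*s - 27).
Solve for Y(s) and write it as one ratio of polynomials.

Y(s) = (4*s^3 - 27*s^2 + 17*s - 108)/(s^4 - 6*s^3 + 12*s^2 - 24*s + 32)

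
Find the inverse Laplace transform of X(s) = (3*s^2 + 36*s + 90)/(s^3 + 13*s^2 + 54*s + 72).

Factor the denominator: s^3 + 13*s^2 + 54*s + 72 = (s + 3)*(s + 4)*(s + 6).
Partial fraction decomposition gives [-3/(s + 6)] + [3/(s + 3)] + [3/(s + 4)].
Invert each term: -3/(s + 6) ↔ -3e^(-6t); 3/(s + 3) ↔ 3e^(-3t); 3/(s + 4) ↔ 3e^(-4t).

3*exp(-3*t) + 3*exp(-4*t) - 3*exp(-6*t)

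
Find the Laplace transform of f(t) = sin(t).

1/(s^2 + 1)

L{sin(t)} = 1/(s^2 + 1).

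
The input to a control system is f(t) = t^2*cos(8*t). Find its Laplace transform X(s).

X(s) = 2*s*(s^2 - 192)/(s^2 + 64)^3

L{cos(8t)} = s/(s^2 + 64).
Then apply L{t^2·g(t)} = (-1)^2 d^2/ds^2[G(s)] with G(s) = s/(s^2 + 64):
differentiating 2 times and applying the sign gives 2*s*(s^2 - 192)/(s^2 + 64)^3.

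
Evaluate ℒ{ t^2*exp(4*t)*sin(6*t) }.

L{sin(6t)} = 6/(s^2 + 36).
Multiplying by e^(4t) shifts s → s - 4, so L{exp(4*t)*sin(6*t)} = 6/((s - 4)^2 + 36).
Then apply L{t^2·g(t)} = (-1)^2 d^2/ds^2[H(s)] with H(s) = 6/((s - 4)^2 + 36):
differentiating 2 times and applying the sign gives 36*(s^2 - 8*s + 4)/(s^2 - 8*s + 52)^3.

36*(s^2 - 8*s + 4)/(s^2 - 8*s + 52)^3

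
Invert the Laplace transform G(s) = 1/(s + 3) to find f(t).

Since L{e^(-3t)} = 1/(s + 3), the inverse is exp(-3*t).

f(t) = exp(-3*t)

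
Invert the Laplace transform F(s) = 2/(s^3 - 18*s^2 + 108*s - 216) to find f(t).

Rewrite the denominator: s^3 - 18*s^2 + 108*s - 216 = (s - 6)^3.
The form in (s - 6) signals a first-shifting-theorem factor e^(6t).
Since L{t^2} = 2!/s^3 = 2/s^3, the inverse is t^2*e^(6*t).

f(t) = t^2*exp(6*t)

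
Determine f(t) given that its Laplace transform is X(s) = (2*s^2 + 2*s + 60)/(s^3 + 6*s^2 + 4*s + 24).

f(t) = 4*sin(2*t) - cos(2*t) + 3*exp(-6*t)

Factor the denominator: s^3 + 6*s^2 + 4*s + 24 = (s + 6)*(s^2 + 4).
Partial fraction decomposition gives [3/(s + 6)] + [-s/(s^2 + 4)] + [8/(s^2 + 4)].
Invert each term: 3/(s + 6) ↔ 3e^(-6t); -1·s/(s^2 + 4) ↔ -cos(2t); 4·2/(s^2 + 4) ↔ 4sin(2t).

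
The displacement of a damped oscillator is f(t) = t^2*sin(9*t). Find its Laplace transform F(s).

F(s) = 54*(s^2 - 27)/(s^2 + 81)^3

L{sin(9t)} = 9/(s^2 + 81).
Then apply L{t^2·g(t)} = (-1)^2 d^2/ds^2[G(s)] with G(s) = 9/(s^2 + 81):
differentiating 2 times and applying the sign gives 54*(s^2 - 27)/(s^2 + 81)^3.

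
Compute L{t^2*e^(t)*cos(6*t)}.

2*(s - 1)*(s^2 - 2*s - 107)/(s^2 - 2*s + 37)^3

L{cos(6t)} = s/(s^2 + 36).
Multiplying by e^(t) shifts s → s - 1, so L{e^(t)*cos(6*t)} = (s - 1)/((s - 1)^2 + 36).
Then apply L{t^2·g(t)} = (-1)^2 d^2/ds^2[G(s)] with G(s) = (s - 1)/((s - 1)^2 + 36):
differentiating 2 times and applying the sign gives 2*(s - 1)*(s^2 - 2*s - 107)/(s^2 - 2*s + 37)^3.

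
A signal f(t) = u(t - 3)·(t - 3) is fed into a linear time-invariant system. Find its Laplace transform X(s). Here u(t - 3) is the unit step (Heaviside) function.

By the second shifting theorem, L{u(t - c)·g(t - c)} = e^(-cs)·G(s) with c = 3 and G(s) = L{g(t)}.
L{t} = 1!/s^2 = 1/s^2.

X(s) = exp(-3*s)/s^2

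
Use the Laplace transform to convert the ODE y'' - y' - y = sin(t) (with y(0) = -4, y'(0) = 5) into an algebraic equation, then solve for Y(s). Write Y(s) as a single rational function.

Y(s) = (-4*s^3 + 9*s^2 - 4*s + 10)/(s^4 - s^3 - s - 1)

Transform both sides with L{·}.
With L{y''} = s^2 Y - s·y(0) - y'(0) and L{y'} = sY - y(0), with y(0) = -4, y'(0) = 5: the LHS transforms to (s^2 - s - 1)Y - (-4*s + 9).
The right side is L{sin(t)} = 1/(s^2 + 1).
So (s^2 - s - 1)Y = 1/(s^2 + 1) + (-4*s + 9).
Isolate Y and clear denominators.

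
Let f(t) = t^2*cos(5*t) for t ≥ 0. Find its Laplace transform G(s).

L{cos(5t)} = s/(s^2 + 25).
Then apply L{t^2·g(t)} = (-1)^2 d^2/ds^2[H(s)] with H(s) = s/(s^2 + 25):
differentiating 2 times and applying the sign gives 2*s*(s^2 - 75)/(s^2 + 25)^3.

G(s) = 2*s*(s^2 - 75)/(s^2 + 25)^3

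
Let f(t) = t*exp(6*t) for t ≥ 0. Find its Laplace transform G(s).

G(s) = (s - 6)^(-2)

L{e^(6t)} = 1/(s - 6).
Then apply L{t·g(t)} = -d/ds[H(s)] with H(s) = 1/(s - 6):
differentiating 1 time and applying the sign gives (s - 6)^(-2).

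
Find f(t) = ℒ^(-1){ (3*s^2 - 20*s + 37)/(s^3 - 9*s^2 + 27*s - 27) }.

Factor the denominator: s^3 - 9*s^2 + 27*s - 27 = (s - 3)^3.
Partial fraction decomposition gives [3/(s - 3)] + [-2/(s - 3)^2] + [4/(s - 3)^3].
Invert each term: 3/(s - 3) ↔ 3e^(3t); -2/(s - 3)^2 ↔ -2t·e^(3t); 4/(s - 3)^3 ↔ (2)t^2·e^(3t).

f(t) = 2*t^2*exp(3*t) - 2*t*exp(3*t) + 3*exp(3*t)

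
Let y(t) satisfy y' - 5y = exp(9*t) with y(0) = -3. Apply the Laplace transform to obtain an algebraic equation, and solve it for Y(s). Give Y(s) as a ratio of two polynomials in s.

Y(s) = (-3*s + 28)/(s^2 - 14*s + 45)

Apply the Laplace transform to the equation.
Using L{y'} = sY - y(0) = sY - (-3), the left side becomes (s - 5)Y - (-3).
The right side is L{exp(9*t)} = 1/(s - 9).
So (s - 5)Y = 1/(s - 9) + (-3).
Solve for Y(s) and write it as one ratio of polynomials.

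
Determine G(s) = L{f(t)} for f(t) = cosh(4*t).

L{cosh(4t)} = s/(s^2 - 16).

G(s) = s/(s^2 - 16)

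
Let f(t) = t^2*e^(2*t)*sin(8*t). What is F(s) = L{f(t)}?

L{sin(8t)} = 8/(s^2 + 64).
Multiplying by e^(2t) shifts s → s - 2, so L{e^(2*t)*sin(8*t)} = 8/((s - 2)^2 + 64).
Then apply L{t^2·g(t)} = (-1)^2 d^2/ds^2[G(s)] with G(s) = 8/((s - 2)^2 + 64):
differentiating 2 times and applying the sign gives 16*(3*s^2 - 12*s - 52)/(s^2 - 4*s + 68)^3.

F(s) = 16*(3*s^2 - 12*s - 52)/(s^2 - 4*s + 68)^3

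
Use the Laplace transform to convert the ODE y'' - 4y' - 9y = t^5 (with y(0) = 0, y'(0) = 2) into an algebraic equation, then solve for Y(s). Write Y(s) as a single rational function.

Transform both sides with L{·}.
With L{y''} = s^2 Y - s·y(0) - y'(0) and L{y'} = sY - y(0), with y(0) = 0, y'(0) = 2: the LHS transforms to (s^2 - 4*s - 9)Y - (2).
The right side is L{t^5} = 120/s^6.
So (s^2 - 4*s - 9)Y = 120/s^6 + (2).
Isolate Y and clear denominators.

Y(s) = (2*s^6 + 120)/(s^8 - 4*s^7 - 9*s^6)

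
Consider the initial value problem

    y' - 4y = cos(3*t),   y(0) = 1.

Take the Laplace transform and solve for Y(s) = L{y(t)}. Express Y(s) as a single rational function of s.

Transform both sides with L{·}.
With L{y'} = sY - y(0) = sY - 1: the LHS transforms to (s - 4)Y - (1).
The right side is L{cos(3*t)} = s/(s^2 + 9).
So (s - 4)Y = s/(s^2 + 9) + (1).
Solve for Y(s) and write it as one ratio of polynomials.

Y(s) = (s^2 + s + 9)/(s^3 - 4*s^2 + 9*s - 36)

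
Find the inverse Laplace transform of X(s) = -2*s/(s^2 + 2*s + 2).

2*exp(-t)*sin(t) - 2*exp(-t)*cos(t)

Complete the square in the denominator: s^2 + 2*s + 2 = (s + 1)^2 + 1^2.
Split the numerator to match: -2*s = -2·(s + 1) + 2·1.
Invert each term: -2·(s + 1)/((s + 1)^2 + 1) ↔ -2e^(-t)cos(t); 2·1/((s + 1)^2 + 1) ↔ 2e^(-t)sin(t).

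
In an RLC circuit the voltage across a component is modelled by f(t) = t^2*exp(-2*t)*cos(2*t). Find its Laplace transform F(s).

L{cos(2t)} = s/(s^2 + 4).
Multiplying by e^(-2t) shifts s → s + 2, so L{exp(-2*t)*cos(2*t)} = (s + 2)/((s + 2)^2 + 4).
Then apply L{t^2·g(t)} = (-1)^2 d^2/ds^2[G(s)] with G(s) = (s + 2)/((s + 2)^2 + 4):
differentiating 2 times and applying the sign gives 2*(s + 2)*(s^2 + 4*s - 8)/(s^2 + 4*s + 8)^3.

F(s) = 2*(s + 2)*(s^2 + 4*s - 8)/(s^2 + 4*s + 8)^3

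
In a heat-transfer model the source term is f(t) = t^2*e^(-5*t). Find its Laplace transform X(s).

L{t^2} = 2!/s^3 = 2/s^3.
By the first shifting theorem, multiplying by e^(-5t) replaces s with s + 5.

X(s) = 2/(s + 5)^3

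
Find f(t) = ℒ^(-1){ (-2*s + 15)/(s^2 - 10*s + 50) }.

f(t) = exp(5*t)*sin(5*t) - 2*exp(5*t)*cos(5*t)

Complete the square in the denominator: s^2 - 10*s + 50 = (s - 5)^2 + 5^2.
Split the numerator to match: -2*s + 15 = -2·(s - 5) + 1·5.
Invert each term: -2·(s - 5)/((s - 5)^2 + 25) ↔ -2e^(5t)cos(5t); 1·5/((s - 5)^2 + 25) ↔ e^(5t)sin(5t).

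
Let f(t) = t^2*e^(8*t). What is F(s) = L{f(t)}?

L{e^(8t)} = 1/(s - 8).
Then apply L{t^2·g(t)} = (-1)^2 d^2/ds^2[G(s)] with G(s) = 1/(s - 8):
differentiating 2 times and applying the sign gives 2/(s - 8)^3.

F(s) = 2/(s - 8)^3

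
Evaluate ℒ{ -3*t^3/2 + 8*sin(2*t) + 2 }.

16/(s^2 + 4) + 2/s - 9/s^4

Apply the Laplace transform termwise.
L{2} = 2/s; (8)·[L{sin(2t)} = 2/(s^2 + 4)]; (-3/2)·[L{t^3} = 3!/s^4 = 6/s^4].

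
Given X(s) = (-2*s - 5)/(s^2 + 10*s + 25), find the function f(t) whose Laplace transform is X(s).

Factor the denominator: s^2 + 10*s + 25 = (s + 5)^2.
Partial fraction decomposition gives [-2/(s + 5)] + [5/(s + 5)^2].
Invert each term: -2/(s + 5) ↔ -2e^(-5t); 5/(s + 5)^2 ↔ 5t·e^(-5t).

f(t) = 5*t*exp(-5*t) - 2*exp(-5*t)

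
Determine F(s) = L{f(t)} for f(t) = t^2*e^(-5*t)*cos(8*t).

L{cos(8t)} = s/(s^2 + 64).
Multiplying by e^(-5t) shifts s → s + 5, so L{e^(-5*t)*cos(8*t)} = (s + 5)/((s + 5)^2 + 64).
Then apply L{t^2·g(t)} = (-1)^2 d^2/ds^2[G(s)] with G(s) = (s + 5)/((s + 5)^2 + 64):
differentiating 2 times and applying the sign gives 2*(s + 5)*(s^2 + 10*s - 167)/(s^2 + 10*s + 89)^3.

F(s) = 2*(s + 5)*(s^2 + 10*s - 167)/(s^2 + 10*s + 89)^3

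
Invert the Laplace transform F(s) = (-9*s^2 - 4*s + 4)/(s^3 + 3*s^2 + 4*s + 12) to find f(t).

f(t) = 4*sin(2*t) - 4*cos(2*t) - 5*exp(-3*t)

Factor the denominator: s^3 + 3*s^2 + 4*s + 12 = (s + 3)*(s^2 + 4).
Partial fraction decomposition gives [-5/(s + 3)] + [-4*s/(s^2 + 4)] + [8/(s^2 + 4)].
Invert each term: -5/(s + 3) ↔ -5e^(-3t); -4·s/(s^2 + 4) ↔ -4cos(2t); 4·2/(s^2 + 4) ↔ 4sin(2t).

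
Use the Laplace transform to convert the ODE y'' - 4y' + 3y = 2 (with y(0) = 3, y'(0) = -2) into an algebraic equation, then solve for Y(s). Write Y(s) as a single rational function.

Transform both sides with L{·}.
Using L{y''} = s^2 Y - s·y(0) - y'(0) and L{y'} = sY - y(0), with y(0) = 3, y'(0) = -2, the left side becomes (s^2 - 4*s + 3)Y - (3*s - 14).
The right side is L{2} = 2/s.
So (s^2 - 4*s + 3)Y = 2/s + (3*s - 14).
Isolate Y and clear denominators.

Y(s) = (3*s^2 - 14*s + 2)/(s^3 - 4*s^2 + 3*s)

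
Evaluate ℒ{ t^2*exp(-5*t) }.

2/(s + 5)^3

L{e^(-5t)} = 1/(s + 5).
Then apply L{t^2·g(t)} = (-1)^2 d^2/ds^2[G(s)] with G(s) = 1/(s + 5):
differentiating 2 times and applying the sign gives 2/(s + 5)^3.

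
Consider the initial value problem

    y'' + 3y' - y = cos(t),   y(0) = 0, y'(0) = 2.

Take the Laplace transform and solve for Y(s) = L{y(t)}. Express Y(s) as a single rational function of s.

Take the Laplace transform of both sides.
With L{y''} = s^2 Y - s·y(0) - y'(0) and L{y'} = sY - y(0), with y(0) = 0, y'(0) = 2: the LHS transforms to (s^2 + 3*s - 1)Y - (2).
The right side is L{cos(t)} = s/(s^2 + 1).
So (s^2 + 3*s - 1)Y = s/(s^2 + 1) + (2).
Isolate Y and clear denominators.

Y(s) = (2*s^2 + s + 2)/(s^4 + 3*s^3 + 3*s - 1)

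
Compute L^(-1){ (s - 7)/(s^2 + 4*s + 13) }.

-3*exp(-2*t)*sin(3*t) + exp(-2*t)*cos(3*t)

Complete the square in the denominator: s^2 + 4*s + 13 = (s + 2)^2 + 3^2.
Split the numerator to match: s - 7 = 1·(s + 2) - 3·3.
Invert each term: 1·(s + 2)/((s + 2)^2 + 9) ↔ e^(-2t)cos(3t); -3·3/((s + 2)^2 + 9) ↔ -3e^(-2t)sin(3t).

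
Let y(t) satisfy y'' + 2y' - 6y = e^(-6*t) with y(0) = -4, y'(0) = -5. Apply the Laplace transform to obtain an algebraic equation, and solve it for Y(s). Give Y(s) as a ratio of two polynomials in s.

Transform both sides with L{·}.
Using L{y''} = s^2 Y - s·y(0) - y'(0) and L{y'} = sY - y(0), with y(0) = -4, y'(0) = -5, the left side becomes (s^2 + 2*s - 6)Y - (-4*s - 13).
The right side is L{e^(-6*t)} = 1/(s + 6).
So (s^2 + 2*s - 6)Y = 1/(s + 6) + (-4*s - 13).
Divide through and combine into a single rational function.

Y(s) = (-4*s^2 - 37*s - 77)/(s^3 + 8*s^2 + 6*s - 36)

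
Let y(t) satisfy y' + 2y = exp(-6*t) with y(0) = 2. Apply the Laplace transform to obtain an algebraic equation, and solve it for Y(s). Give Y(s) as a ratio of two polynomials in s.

Transform both sides with L{·}.
With L{y'} = sY - y(0) = sY - 2: the LHS transforms to (s + 2)Y - (2).
The right side is L{exp(-6*t)} = 1/(s + 6).
So (s + 2)Y = 1/(s + 6) + (2).
Isolate Y and clear denominators.

Y(s) = (2*s + 13)/(s^2 + 8*s + 12)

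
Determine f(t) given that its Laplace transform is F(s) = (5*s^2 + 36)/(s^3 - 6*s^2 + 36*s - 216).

f(t) = 3*exp(6*t) + 2*sin(6*t) + 2*cos(6*t)

Factor the denominator: s^3 - 6*s^2 + 36*s - 216 = (s - 6)*(s^2 + 36).
Partial fraction decomposition gives [3/(s - 6)] + [2*s/(s^2 + 36)] + [12/(s^2 + 36)].
Invert each term: 3/(s - 6) ↔ 3e^(6t); 2·s/(s^2 + 36) ↔ 2cos(6t); 2·6/(s^2 + 36) ↔ 2sin(6t).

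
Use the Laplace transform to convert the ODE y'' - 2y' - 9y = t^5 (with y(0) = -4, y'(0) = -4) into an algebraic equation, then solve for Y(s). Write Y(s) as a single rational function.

Y(s) = (-4*s^7 + 4*s^6 + 120)/(s^8 - 2*s^7 - 9*s^6)

Transform both sides with L{·}.
Using L{y''} = s^2 Y - s·y(0) - y'(0) and L{y'} = sY - y(0), with y(0) = -4, y'(0) = -4, the left side becomes (s^2 - 2*s - 9)Y - (-4*s + 4).
The right side is L{t^5} = 120/s^6.
So (s^2 - 2*s - 9)Y = 120/s^6 + (-4*s + 4).
Divide through and combine into a single rational function.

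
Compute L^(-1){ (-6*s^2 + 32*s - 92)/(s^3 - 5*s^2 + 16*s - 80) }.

-2*exp(5*t) + 3*sin(4*t) - 4*cos(4*t)

Factor the denominator: s^3 - 5*s^2 + 16*s - 80 = (s - 5)*(s^2 + 16).
Partial fraction decomposition gives [-2/(s - 5)] + [-4*s/(s^2 + 16)] + [12/(s^2 + 16)].
Invert each term: -2/(s - 5) ↔ -2e^(5t); -4·s/(s^2 + 16) ↔ -4cos(4t); 3·4/(s^2 + 16) ↔ 3sin(4t).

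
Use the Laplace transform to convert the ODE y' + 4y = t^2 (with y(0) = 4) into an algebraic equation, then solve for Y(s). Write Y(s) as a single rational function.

Y(s) = (4*s^3 + 2)/(s^4 + 4*s^3)

Apply the Laplace transform to the equation.
Using L{y'} = sY - y(0) = sY - 4, the left side becomes (s + 4)Y - (4).
The right side is L{t^2} = 2/s^3.
So (s + 4)Y = 2/s^3 + (4).
Isolate Y and clear denominators.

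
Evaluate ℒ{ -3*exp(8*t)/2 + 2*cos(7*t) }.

The transform is linear, so treat each term independently.
(2)·[L{cos(7t)} = s/(s^2 + 49)]; (-3/2)·[L{e^(8t)} = 1/(s - 8)].

2*s/(s^2 + 49) - 3/(2*(s - 8))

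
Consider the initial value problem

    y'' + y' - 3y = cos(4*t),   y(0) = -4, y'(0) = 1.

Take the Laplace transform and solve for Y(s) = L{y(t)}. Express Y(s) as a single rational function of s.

Transform both sides with L{·}.
The derivative rules (L{y''} = s^2 Y - s·y(0) - y'(0) and L{y'} = sY - y(0), with y(0) = -4, y'(0) = 1) turn the left side into (s^2 + s - 3)Y - (-4*s - 3).
The right side is L{cos(4*t)} = s/(s^2 + 16).
So (s^2 + s - 3)Y = s/(s^2 + 16) + (-4*s - 3).
Isolate Y and clear denominators.

Y(s) = (-4*s^3 - 3*s^2 - 63*s - 48)/(s^4 + s^3 + 13*s^2 + 16*s - 48)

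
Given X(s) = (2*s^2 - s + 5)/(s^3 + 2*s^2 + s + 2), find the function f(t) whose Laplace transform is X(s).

Factor the denominator: s^3 + 2*s^2 + s + 2 = (s + 2)*(s^2 + 1).
Partial fraction decomposition gives [3/(s + 2)] + [-s/(s^2 + 1)] + [1/(s^2 + 1)].
Invert each term: 3/(s + 2) ↔ 3e^(-2t); -1·s/(s^2 + 1) ↔ -cos(t); 1·1/(s^2 + 1) ↔ sin(t).

f(t) = sin(t) - cos(t) + 3*exp(-2*t)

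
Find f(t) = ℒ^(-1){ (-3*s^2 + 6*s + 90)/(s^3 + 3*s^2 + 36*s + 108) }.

Factor the denominator: s^3 + 3*s^2 + 36*s + 108 = (s + 3)*(s^2 + 36).
Partial fraction decomposition gives [1/(s + 3)] + [-4*s/(s^2 + 36)] + [18/(s^2 + 36)].
Invert each term: 1/(s + 3) ↔ e^(-3t); -4·s/(s^2 + 36) ↔ -4cos(6t); 3·6/(s^2 + 36) ↔ 3sin(6t).

f(t) = 3*sin(6*t) - 4*cos(6*t) + exp(-3*t)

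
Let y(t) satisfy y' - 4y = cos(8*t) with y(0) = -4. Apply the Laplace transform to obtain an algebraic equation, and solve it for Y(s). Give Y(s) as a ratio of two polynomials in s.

Y(s) = (-4*s^2 + s - 256)/(s^3 - 4*s^2 + 64*s - 256)

Laplace-transform each side.
Using L{y'} = sY - y(0) = sY - (-4), the left side becomes (s - 4)Y - (-4).
The right side is L{cos(8*t)} = s/(s^2 + 64).
So (s - 4)Y = s/(s^2 + 64) + (-4).
Divide through and combine into a single rational function.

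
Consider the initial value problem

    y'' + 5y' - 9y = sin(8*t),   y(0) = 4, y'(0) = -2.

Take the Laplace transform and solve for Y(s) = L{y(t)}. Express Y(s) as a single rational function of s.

Y(s) = (4*s^3 + 18*s^2 + 256*s + 1160)/(s^4 + 5*s^3 + 55*s^2 + 320*s - 576)

Laplace-transform each side.
Using L{y''} = s^2 Y - s·y(0) - y'(0) and L{y'} = sY - y(0), with y(0) = 4, y'(0) = -2, the left side becomes (s^2 + 5*s - 9)Y - (4*s + 18).
The right side is L{sin(8*t)} = 8/(s^2 + 64).
So (s^2 + 5*s - 9)Y = 8/(s^2 + 64) + (4*s + 18).
Isolate Y and clear denominators.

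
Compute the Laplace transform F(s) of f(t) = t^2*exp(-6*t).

L{e^(-6t)} = 1/(s + 6).
Then apply L{t^2·g(t)} = (-1)^2 d^2/ds^2[G(s)] with G(s) = 1/(s + 6):
differentiating 2 times and applying the sign gives 2/(s + 6)^3.

F(s) = 2/(s + 6)^3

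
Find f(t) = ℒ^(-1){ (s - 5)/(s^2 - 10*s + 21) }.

Rewrite the denominator: s^2 - 10*s + 21 = (s - 5)^2 - 4.
The form in (s - 5) signals a first-shifting-theorem factor e^(5t).
Since L{cosh(2t)} = s/(s^2 - 4), the inverse is e^(5*t)*cosh(2*t).

f(t) = exp(5*t)*cosh(2*t)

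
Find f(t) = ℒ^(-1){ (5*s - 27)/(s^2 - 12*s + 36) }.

f(t) = 3*t*exp(6*t) + 5*exp(6*t)

Factor the denominator: s^2 - 12*s + 36 = (s - 6)^2.
Partial fraction decomposition gives [5/(s - 6)] + [3/(s - 6)^2].
Invert each term: 5/(s - 6) ↔ 5e^(6t); 3/(s - 6)^2 ↔ 3t·e^(6t).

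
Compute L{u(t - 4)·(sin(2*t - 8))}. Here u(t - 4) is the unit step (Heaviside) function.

2*exp(-4*s)/(s^2 + 4)

By the second shifting theorem, L{u(t - c)·g(t - c)} = e^(-cs)·G(s) with c = 4 and G(s) = L{g(t)}.
L{sin(2t)} = 2/(s^2 + 4).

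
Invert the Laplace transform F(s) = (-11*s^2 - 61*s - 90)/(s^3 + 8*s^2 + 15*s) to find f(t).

Factor the denominator: s^3 + 8*s^2 + 15*s = s*(s + 3)*(s + 5).
Partial fraction decomposition gives [-6/(s + 5)] + [-6/s] + [1/(s + 3)].
Invert each term: -6/(s + 5) ↔ -6e^(-5t); -6/(s - 0) ↔ -6e^(0t); 1/(s + 3) ↔ e^(-3t).

f(t) = -6 + exp(-3*t) - 6*exp(-5*t)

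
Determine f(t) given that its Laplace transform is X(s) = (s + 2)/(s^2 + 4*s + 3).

f(t) = exp(-2*t)*cosh(t)

Rewrite the denominator: s^2 + 4*s + 3 = (s + 2)^2 - 1.
The form in (s + 2) signals a first-shifting-theorem factor e^(-2t).
Since L{cosh(t)} = s/(s^2 - 1), the inverse is e^(-2*t)*cosh(t).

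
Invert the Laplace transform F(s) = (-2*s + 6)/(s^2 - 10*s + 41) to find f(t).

f(t) = -exp(5*t)*sin(4*t) - 2*exp(5*t)*cos(4*t)

Complete the square in the denominator: s^2 - 10*s + 41 = (s - 5)^2 + 4^2.
Split the numerator to match: -2*s + 6 = -2·(s - 5) - 1·4.
Invert each term: -2·(s - 5)/((s - 5)^2 + 16) ↔ -2e^(5t)cos(4t); -1·4/((s - 5)^2 + 16) ↔ -e^(5t)sin(4t).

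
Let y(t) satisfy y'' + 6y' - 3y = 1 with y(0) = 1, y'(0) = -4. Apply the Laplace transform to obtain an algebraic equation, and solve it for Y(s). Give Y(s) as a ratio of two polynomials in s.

Transform both sides with L{·}.
With L{y''} = s^2 Y - s·y(0) - y'(0) and L{y'} = sY - y(0), with y(0) = 1, y'(0) = -4: the LHS transforms to (s^2 + 6*s - 3)Y - (s + 2).
The right side is L{1} = 1/s.
So (s^2 + 6*s - 3)Y = 1/s + (s + 2).
Divide through and combine into a single rational function.

Y(s) = (s^2 + 2*s + 1)/(s^3 + 6*s^2 - 3*s)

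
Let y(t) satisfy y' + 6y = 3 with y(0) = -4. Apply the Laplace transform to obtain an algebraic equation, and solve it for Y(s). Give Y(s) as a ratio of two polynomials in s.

Y(s) = (-4*s + 3)/(s^2 + 6*s)

Transform both sides with L{·}.
The derivative rules (L{y'} = sY - y(0) = sY - (-4)) turn the left side into (s + 6)Y - (-4).
The right side is L{3} = 3/s.
So (s + 6)Y = 3/s + (-4).
Isolate Y and clear denominators.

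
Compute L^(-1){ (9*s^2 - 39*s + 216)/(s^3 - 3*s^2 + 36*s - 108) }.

4*exp(3*t) - 4*sin(6*t) + 5*cos(6*t)

Factor the denominator: s^3 - 3*s^2 + 36*s - 108 = (s - 3)*(s^2 + 36).
Partial fraction decomposition gives [4/(s - 3)] + [5*s/(s^2 + 36)] + [-24/(s^2 + 36)].
Invert each term: 4/(s - 3) ↔ 4e^(3t); 5·s/(s^2 + 36) ↔ 5cos(6t); -4·6/(s^2 + 36) ↔ -4sin(6t).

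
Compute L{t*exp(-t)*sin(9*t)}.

L{sin(9t)} = 9/(s^2 + 81).
Multiplying by e^(-t) shifts s → s + 1, so L{exp(-t)*sin(9*t)} = 9/((s + 1)^2 + 81).
Then apply L{t·g(t)} = -d/ds[H(s)] with H(s) = 9/((s + 1)^2 + 81):
differentiating 1 time and applying the sign gives 18*(s + 1)/(s^2 + 2*s + 82)^2.

18*(s + 1)/(s^2 + 2*s + 82)^2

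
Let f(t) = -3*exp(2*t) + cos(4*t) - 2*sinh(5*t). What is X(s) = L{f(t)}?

By linearity of the Laplace transform, transform each term separately.
L{cos(4t)} = s/(s^2 + 16); (-2)·[L{sinh(5t)} = 5/(s^2 - 25)]; (-3)·[L{e^(2t)} = 1/(s - 2)].

X(s) = s/(s^2 + 16) - 10/(s^2 - 25) - 3/(s - 2)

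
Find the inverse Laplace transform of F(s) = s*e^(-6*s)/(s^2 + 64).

The factor e^(-6s) signals a time shift by c = 6 (second shifting theorem).
L{cos(8t)} = s/(s^2 + 64), so L^-1{s/(s^2 + 64)} = cos(8*t).
Hence the inverse is u(t - 6) times that function evaluated at t - 6.

Heaviside(t - 6)*(cos(8*t - 48))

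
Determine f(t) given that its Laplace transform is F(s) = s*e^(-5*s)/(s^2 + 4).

f(t) = Heaviside(t - 5)*(cos(2*t - 10))

The factor e^(-5s) signals a time shift by c = 5 (second shifting theorem).
L{cos(2t)} = s/(s^2 + 4), so L^-1{s/(s^2 + 4)} = cos(2*t).
Hence the inverse is u(t - 5) times that function evaluated at t - 5.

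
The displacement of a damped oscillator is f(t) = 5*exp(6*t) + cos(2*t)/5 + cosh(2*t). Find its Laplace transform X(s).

By linearity of the Laplace transform, transform each term separately.
(1/5)·[L{cos(2t)} = s/(s^2 + 4)]; L{cosh(2t)} = s/(s^2 - 4); (5)·[L{e^(6t)} = 1/(s - 6)].

X(s) = s/(5*(s^2 + 4)) + s/(s^2 - 4) + 5/(s - 6)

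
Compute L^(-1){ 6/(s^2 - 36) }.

Since L{sinh(6t)} = 6/(s^2 - 36), the inverse is sinh(6*t).

sinh(6*t)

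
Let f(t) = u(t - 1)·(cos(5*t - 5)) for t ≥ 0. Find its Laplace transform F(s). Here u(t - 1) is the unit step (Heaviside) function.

By the second shifting theorem, L{u(t - c)·g(t - c)} = e^(-cs)·G(s) with c = 1 and G(s) = L{g(t)}.
L{cos(5t)} = s/(s^2 + 25).

F(s) = s*exp(-s)/(s^2 + 25)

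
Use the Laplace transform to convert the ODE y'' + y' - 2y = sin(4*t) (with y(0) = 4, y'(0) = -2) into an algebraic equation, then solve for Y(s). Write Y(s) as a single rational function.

Y(s) = (4*s^3 + 2*s^2 + 64*s + 36)/(s^4 + s^3 + 14*s^2 + 16*s - 32)

Transform both sides with L{·}.
The derivative rules (L{y''} = s^2 Y - s·y(0) - y'(0) and L{y'} = sY - y(0), with y(0) = 4, y'(0) = -2) turn the left side into (s^2 + s - 2)Y - (4*s + 2).
The right side is L{sin(4*t)} = 4/(s^2 + 16).
So (s^2 + s - 2)Y = 4/(s^2 + 16) + (4*s + 2).
Divide through and combine into a single rational function.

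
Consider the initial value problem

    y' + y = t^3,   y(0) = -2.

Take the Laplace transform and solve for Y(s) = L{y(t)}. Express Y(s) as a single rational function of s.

Y(s) = (-2*s^4 + 6)/(s^5 + s^4)

Laplace-transform each side.
Using L{y'} = sY - y(0) = sY - (-2), the left side becomes (s + 1)Y - (-2).
The right side is L{t^3} = 6/s^4.
So (s + 1)Y = 6/s^4 + (-2).
Solve for Y(s) and write it as one ratio of polynomials.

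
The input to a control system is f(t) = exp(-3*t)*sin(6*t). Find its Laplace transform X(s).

X(s) = 6/((s + 3)^2 + 36)

L{sin(6t)} = 6/(s^2 + 36).
By the first shifting theorem, multiplying by e^(-3t) replaces s with s + 3.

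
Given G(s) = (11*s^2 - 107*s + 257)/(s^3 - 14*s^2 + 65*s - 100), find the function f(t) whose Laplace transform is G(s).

Factor the denominator: s^3 - 14*s^2 + 65*s - 100 = (s - 5)^2*(s - 4).
Partial fraction decomposition gives [6/(s - 5)] + [-3/(s - 5)^2] + [5/(s - 4)].
Invert each term: 6/(s - 5) ↔ 6e^(5t); -3/(s - 5)^2 ↔ -3t·e^(5t); 5/(s - 4) ↔ 5e^(4t).

f(t) = -3*t*exp(5*t) + 6*exp(5*t) + 5*exp(4*t)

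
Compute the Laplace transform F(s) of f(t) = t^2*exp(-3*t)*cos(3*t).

F(s) = 2*(s + 3)*(s^2 + 6*s - 18)/(s^2 + 6*s + 18)^3

L{cos(3t)} = s/(s^2 + 9).
Multiplying by e^(-3t) shifts s → s + 3, so L{exp(-3*t)*cos(3*t)} = (s + 3)/((s + 3)^2 + 9).
Then apply L{t^2·g(t)} = (-1)^2 d^2/ds^2[G(s)] with G(s) = (s + 3)/((s + 3)^2 + 9):
differentiating 2 times and applying the sign gives 2*(s + 3)*(s^2 + 6*s - 18)/(s^2 + 6*s + 18)^3.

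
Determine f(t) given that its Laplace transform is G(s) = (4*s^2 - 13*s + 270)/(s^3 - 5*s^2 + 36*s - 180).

Factor the denominator: s^3 - 5*s^2 + 36*s - 180 = (s - 5)*(s^2 + 36).
Partial fraction decomposition gives [5/(s - 5)] + [-s/(s^2 + 36)] + [-18/(s^2 + 36)].
Invert each term: 5/(s - 5) ↔ 5e^(5t); -1·s/(s^2 + 36) ↔ -cos(6t); -3·6/(s^2 + 36) ↔ -3sin(6t).

f(t) = 5*exp(5*t) - 3*sin(6*t) - cos(6*t)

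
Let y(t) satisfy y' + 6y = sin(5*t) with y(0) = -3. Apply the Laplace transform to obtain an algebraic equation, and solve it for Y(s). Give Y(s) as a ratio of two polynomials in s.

Y(s) = (-3*s^2 - 70)/(s^3 + 6*s^2 + 25*s + 150)

Apply the Laplace transform to the equation.
The derivative rules (L{y'} = sY - y(0) = sY - (-3)) turn the left side into (s + 6)Y - (-3).
The right side is L{sin(5*t)} = 5/(s^2 + 25).
So (s + 6)Y = 5/(s^2 + 25) + (-3).
Isolate Y and clear denominators.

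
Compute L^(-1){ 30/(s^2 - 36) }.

Since L{sinh(6t)} = 6/(s^2 - 36), the inverse is sinh(6*t), scaled by 5.

5*sinh(6*t)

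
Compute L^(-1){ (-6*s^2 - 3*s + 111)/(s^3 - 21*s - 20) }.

Factor the denominator: s^3 - 21*s - 20 = (s - 5)*(s + 1)*(s + 4).
Partial fraction decomposition gives [-1/(s - 5)] + [-6/(s + 1)] + [1/(s + 4)].
Invert each term: -1/(s - 5) ↔ -e^(5t); -6/(s + 1) ↔ -6e^(-t); 1/(s + 4) ↔ e^(-4t).

-exp(5*t) - 6*exp(-t) + exp(-4*t)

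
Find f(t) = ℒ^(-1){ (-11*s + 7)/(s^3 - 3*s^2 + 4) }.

f(t) = -5*t*exp(2*t) - 2*exp(2*t) + 2*exp(-t)

Factor the denominator: s^3 - 3*s^2 + 4 = (s - 2)^2*(s + 1).
Partial fraction decomposition gives [-2/(s - 2)] + [-5/(s - 2)^2] + [2/(s + 1)].
Invert each term: -2/(s - 2) ↔ -2e^(2t); -5/(s - 2)^2 ↔ -5t·e^(2t); 2/(s + 1) ↔ 2e^(-t).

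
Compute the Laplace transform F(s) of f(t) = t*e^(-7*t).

F(s) = (s + 7)^(-2)

L{e^(-7t)} = 1/(s + 7).
Then apply L{t·g(t)} = -d/ds[G(s)] with G(s) = 1/(s + 7):
differentiating 1 time and applying the sign gives (s + 7)^(-2).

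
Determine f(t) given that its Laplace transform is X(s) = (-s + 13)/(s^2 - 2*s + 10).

f(t) = 4*exp(t)*sin(3*t) - exp(t)*cos(3*t)

Complete the square in the denominator: s^2 - 2*s + 10 = (s - 1)^2 + 3^2.
Split the numerator to match: -s + 13 = -1·(s - 1) + 4·3.
Invert each term: -1·(s - 1)/((s - 1)^2 + 9) ↔ -e^(t)cos(3t); 4·3/((s - 1)^2 + 9) ↔ 4e^(t)sin(3t).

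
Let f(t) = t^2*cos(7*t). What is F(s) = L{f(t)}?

L{cos(7t)} = s/(s^2 + 49).
Then apply L{t^2·g(t)} = (-1)^2 d^2/ds^2[G(s)] with G(s) = s/(s^2 + 49):
differentiating 2 times and applying the sign gives 2*s*(s^2 - 147)/(s^2 + 49)^3.

F(s) = 2*s*(s^2 - 147)/(s^2 + 49)^3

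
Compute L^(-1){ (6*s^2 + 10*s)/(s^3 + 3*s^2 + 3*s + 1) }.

Factor the denominator: s^3 + 3*s^2 + 3*s + 1 = (s + 1)^3.
Partial fraction decomposition gives [6/(s + 1)] + [-2/(s + 1)^2] + [-4/(s + 1)^3].
Invert each term: 6/(s + 1) ↔ 6e^(-t); -2/(s + 1)^2 ↔ -2t·e^(-t); -4/(s + 1)^3 ↔ (-2)t^2·e^(-t).

-2*t^2*exp(-t) - 2*t*exp(-t) + 6*exp(-t)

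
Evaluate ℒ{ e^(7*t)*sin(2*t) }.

L{sin(2t)} = 2/(s^2 + 4).
By the first shifting theorem, multiplying by e^(7t) replaces s with s - 7.

2/((s - 7)^2 + 4)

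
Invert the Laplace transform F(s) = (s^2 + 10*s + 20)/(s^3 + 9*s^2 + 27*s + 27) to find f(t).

f(t) = -t^2*exp(-3*t)/2 + 4*t*exp(-3*t) + exp(-3*t)

Factor the denominator: s^3 + 9*s^2 + 27*s + 27 = (s + 3)^3.
Partial fraction decomposition gives [1/(s + 3)] + [4/(s + 3)^2] + [-1/(s + 3)^3].
Invert each term: 1/(s + 3) ↔ e^(-3t); 4/(s + 3)^2 ↔ 4t·e^(-3t); -1/(s + 3)^3 ↔ (-1/2)t^2·e^(-3t).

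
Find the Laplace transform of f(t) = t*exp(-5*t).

L{e^(-5t)} = 1/(s + 5).
Then apply L{t·g(t)} = -d/ds[H(s)] with H(s) = 1/(s + 5):
differentiating 1 time and applying the sign gives (s + 5)^(-2).

(s + 5)^(-2)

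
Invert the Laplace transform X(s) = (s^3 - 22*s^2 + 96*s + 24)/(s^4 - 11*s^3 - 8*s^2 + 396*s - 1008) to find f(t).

Factor the denominator: s^4 - 11*s^3 - 8*s^2 + 396*s - 1008 = (s - 7)*(s - 6)*(s - 4)*(s + 6).
Partial fraction decomposition gives [1/(s + 6)] + [-1/(s - 7)] + [2/(s - 4)] + [-1/(s - 6)].
Invert each term: 1/(s + 6) ↔ e^(-6t); -1/(s - 7) ↔ -e^(7t); 2/(s - 4) ↔ 2e^(4t); -1/(s - 6) ↔ -e^(6t).

f(t) = -exp(7*t) - exp(6*t) + 2*exp(4*t) + exp(-6*t)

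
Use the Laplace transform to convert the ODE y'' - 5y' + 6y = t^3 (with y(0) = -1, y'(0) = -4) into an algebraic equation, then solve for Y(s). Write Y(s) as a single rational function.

Take the Laplace transform of both sides.
With L{y''} = s^2 Y - s·y(0) - y'(0) and L{y'} = sY - y(0), with y(0) = -1, y'(0) = -4: the LHS transforms to (s^2 - 5*s + 6)Y - (-s + 1).
The right side is L{t^3} = 6/s^4.
So (s^2 - 5*s + 6)Y = 6/s^4 + (-s + 1).
Solve for Y(s) and write it as one ratio of polynomials.

Y(s) = (-s^5 + s^4 + 6)/(s^6 - 5*s^5 + 6*s^4)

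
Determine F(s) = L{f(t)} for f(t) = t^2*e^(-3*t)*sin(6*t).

L{sin(6t)} = 6/(s^2 + 36).
Multiplying by e^(-3t) shifts s → s + 3, so L{e^(-3*t)*sin(6*t)} = 6/((s + 3)^2 + 36).
Then apply L{t^2·g(t)} = (-1)^2 d^2/ds^2[G(s)] with G(s) = 6/((s + 3)^2 + 36):
differentiating 2 times and applying the sign gives 36*(s^2 + 6*s - 3)/(s^2 + 6*s + 45)^3.

F(s) = 36*(s^2 + 6*s - 3)/(s^2 + 6*s + 45)^3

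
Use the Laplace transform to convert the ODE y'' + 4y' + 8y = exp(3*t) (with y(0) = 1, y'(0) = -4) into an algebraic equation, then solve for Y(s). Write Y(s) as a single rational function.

Y(s) = (s^2 - 3*s + 1)/(s^3 + s^2 - 4*s - 24)

Take the Laplace transform of both sides.
With L{y''} = s^2 Y - s·y(0) - y'(0) and L{y'} = sY - y(0), with y(0) = 1, y'(0) = -4: the LHS transforms to (s^2 + 4*s + 8)Y - (s).
The right side is L{exp(3*t)} = 1/(s - 3).
So (s^2 + 4*s + 8)Y = 1/(s - 3) + (s).
Isolate Y and clear denominators.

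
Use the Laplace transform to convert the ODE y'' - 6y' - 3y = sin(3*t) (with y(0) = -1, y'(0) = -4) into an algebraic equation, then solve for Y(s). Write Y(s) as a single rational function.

Take the Laplace transform of both sides.
With L{y''} = s^2 Y - s·y(0) - y'(0) and L{y'} = sY - y(0), with y(0) = -1, y'(0) = -4: the LHS transforms to (s^2 - 6*s - 3)Y - (-s + 2).
The right side is L{sin(3*t)} = 3/(s^2 + 9).
So (s^2 - 6*s - 3)Y = 3/(s^2 + 9) + (-s + 2).
Divide through and combine into a single rational function.

Y(s) = (-s^3 + 2*s^2 - 9*s + 21)/(s^4 - 6*s^3 + 6*s^2 - 54*s - 27)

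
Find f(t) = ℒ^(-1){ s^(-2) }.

f(t) = t

Since L{t} = 1!/s^2 = 1/s^2, the inverse is t.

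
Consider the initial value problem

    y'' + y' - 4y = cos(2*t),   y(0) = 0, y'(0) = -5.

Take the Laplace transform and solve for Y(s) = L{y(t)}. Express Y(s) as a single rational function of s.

Y(s) = (-5*s^2 + s - 20)/(s^4 + s^3 + 4*s - 16)

Apply the Laplace transform to the equation.
The derivative rules (L{y''} = s^2 Y - s·y(0) - y'(0) and L{y'} = sY - y(0), with y(0) = 0, y'(0) = -5) turn the left side into (s^2 + s - 4)Y - (-5).
The right side is L{cos(2*t)} = s/(s^2 + 4).
So (s^2 + s - 4)Y = s/(s^2 + 4) + (-5).
Divide through and combine into a single rational function.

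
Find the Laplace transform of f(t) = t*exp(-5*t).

L{e^(-5t)} = 1/(s + 5).
Then apply L{t·g(t)} = -d/ds[G(s)] with G(s) = 1/(s + 5):
differentiating 1 time and applying the sign gives (s + 5)^(-2).

(s + 5)^(-2)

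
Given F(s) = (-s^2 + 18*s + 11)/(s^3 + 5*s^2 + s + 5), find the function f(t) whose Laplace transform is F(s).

f(t) = 3*sin(t) + 3*cos(t) - 4*exp(-5*t)

Factor the denominator: s^3 + 5*s^2 + s + 5 = (s + 5)*(s^2 + 1).
Partial fraction decomposition gives [-4/(s + 5)] + [3*s/(s^2 + 1)] + [3/(s^2 + 1)].
Invert each term: -4/(s + 5) ↔ -4e^(-5t); 3·s/(s^2 + 1) ↔ 3cos(t); 3·1/(s^2 + 1) ↔ 3sin(t).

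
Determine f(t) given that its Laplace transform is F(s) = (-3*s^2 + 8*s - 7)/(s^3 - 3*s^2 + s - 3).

f(t) = -exp(3*t) + 2*sin(t) - 2*cos(t)

Factor the denominator: s^3 - 3*s^2 + s - 3 = (s - 3)*(s^2 + 1).
Partial fraction decomposition gives [-1/(s - 3)] + [-2*s/(s^2 + 1)] + [2/(s^2 + 1)].
Invert each term: -1/(s - 3) ↔ -e^(3t); -2·s/(s^2 + 1) ↔ -2cos(t); 2·1/(s^2 + 1) ↔ 2sin(t).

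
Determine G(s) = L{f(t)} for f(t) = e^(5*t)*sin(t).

G(s) = 1/((s - 5)^2 + 1)

L{sin(t)} = 1/(s^2 + 1).
By the first shifting theorem, multiplying by e^(5t) replaces s with s - 5.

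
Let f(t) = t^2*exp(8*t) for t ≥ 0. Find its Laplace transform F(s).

F(s) = 2/(s - 8)^3

L{e^(8t)} = 1/(s - 8).
Then apply L{t^2·g(t)} = (-1)^2 d^2/ds^2[G(s)] with G(s) = 1/(s - 8):
differentiating 2 times and applying the sign gives 2/(s - 8)^3.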